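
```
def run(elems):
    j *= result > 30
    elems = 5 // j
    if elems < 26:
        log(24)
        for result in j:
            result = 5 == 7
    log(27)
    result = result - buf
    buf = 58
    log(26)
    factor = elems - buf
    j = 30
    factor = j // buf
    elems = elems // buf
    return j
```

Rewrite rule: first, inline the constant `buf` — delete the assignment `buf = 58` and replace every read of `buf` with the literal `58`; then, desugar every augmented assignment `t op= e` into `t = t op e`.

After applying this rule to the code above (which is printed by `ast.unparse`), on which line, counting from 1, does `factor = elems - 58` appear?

11

Transformed code:
def run(elems):
    j = j * (result > 30)
    elems = 5 // j
    if elems < 26:
        log(24)
        for result in j:
            result = 5 == 7
    log(27)
    result = result - 58
    log(26)
    factor = elems - 58
    j = 30
    factor = j // 58
    elems = elems // 58
    return j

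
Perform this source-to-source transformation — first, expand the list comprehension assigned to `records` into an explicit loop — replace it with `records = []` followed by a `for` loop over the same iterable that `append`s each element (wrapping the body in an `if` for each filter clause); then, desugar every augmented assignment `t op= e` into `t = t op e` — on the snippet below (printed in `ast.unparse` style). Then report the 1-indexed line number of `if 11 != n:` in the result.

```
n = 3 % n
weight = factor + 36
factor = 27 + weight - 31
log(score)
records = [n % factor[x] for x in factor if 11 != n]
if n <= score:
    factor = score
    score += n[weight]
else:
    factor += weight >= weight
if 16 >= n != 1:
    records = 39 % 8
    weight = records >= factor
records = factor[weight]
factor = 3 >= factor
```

Transformed code:
n = 3 % n
weight = factor + 36
factor = 27 + weight - 31
log(score)
records = []
for x in factor:
    if 11 != n:
        records.append(n % factor[x])
if n <= score:
    factor = score
    score = score + n[weight]
else:
    factor = factor + (weight >= weight)
if 16 >= n != 1:
    records = 39 % 8
    weight = records >= factor
records = factor[weight]
factor = 3 >= factor

7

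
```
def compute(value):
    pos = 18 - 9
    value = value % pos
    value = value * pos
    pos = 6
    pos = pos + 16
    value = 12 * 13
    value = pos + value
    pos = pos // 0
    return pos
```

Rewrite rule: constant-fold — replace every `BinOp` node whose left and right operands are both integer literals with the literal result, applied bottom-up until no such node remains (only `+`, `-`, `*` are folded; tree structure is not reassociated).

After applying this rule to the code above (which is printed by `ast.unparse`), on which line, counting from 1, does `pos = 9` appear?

2

Transformed code:
def compute(value):
    pos = 9
    value = value % pos
    value = value * pos
    pos = 6
    pos = pos + 16
    value = 156
    value = pos + value
    pos = pos // 0
    return pos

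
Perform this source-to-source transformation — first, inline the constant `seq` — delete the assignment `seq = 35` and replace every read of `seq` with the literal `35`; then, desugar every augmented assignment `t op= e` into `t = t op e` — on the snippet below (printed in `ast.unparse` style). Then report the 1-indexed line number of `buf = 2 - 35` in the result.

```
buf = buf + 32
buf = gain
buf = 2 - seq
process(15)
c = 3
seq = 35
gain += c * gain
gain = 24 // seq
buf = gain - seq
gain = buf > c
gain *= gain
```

Transformed code:
buf = buf + 32
buf = gain
buf = 2 - 35
process(15)
c = 3
gain = gain + c * gain
gain = 24 // 35
buf = gain - 35
gain = buf > c
gain = gain * gain

3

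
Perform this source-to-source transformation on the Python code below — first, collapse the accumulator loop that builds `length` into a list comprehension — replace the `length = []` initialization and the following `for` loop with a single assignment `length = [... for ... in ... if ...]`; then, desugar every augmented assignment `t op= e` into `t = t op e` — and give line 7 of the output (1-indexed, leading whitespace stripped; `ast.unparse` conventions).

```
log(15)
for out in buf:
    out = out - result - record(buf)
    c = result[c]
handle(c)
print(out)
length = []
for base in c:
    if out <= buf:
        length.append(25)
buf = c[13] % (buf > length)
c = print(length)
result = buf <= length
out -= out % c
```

length = [25 for base in c if out <= buf]

Transformed code:
log(15)
for out in buf:
    out = out - result - record(buf)
    c = result[c]
handle(c)
print(out)
length = [25 for base in c if out <= buf]
buf = c[13] % (buf > length)
c = print(length)
result = buf <= length
out = out - out % c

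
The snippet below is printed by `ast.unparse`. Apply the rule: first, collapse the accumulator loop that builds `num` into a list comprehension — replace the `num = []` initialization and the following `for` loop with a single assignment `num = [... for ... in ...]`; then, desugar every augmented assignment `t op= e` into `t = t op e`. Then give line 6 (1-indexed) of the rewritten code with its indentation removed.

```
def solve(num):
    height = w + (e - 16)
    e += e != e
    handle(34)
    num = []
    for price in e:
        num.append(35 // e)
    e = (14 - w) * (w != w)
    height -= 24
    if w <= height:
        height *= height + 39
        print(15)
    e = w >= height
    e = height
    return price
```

e = (14 - w) * (w != w)

Transformed code:
def solve(num):
    height = w + (e - 16)
    e = e + (e != e)
    handle(34)
    num = [35 // e for price in e]
    e = (14 - w) * (w != w)
    height = height - 24
    if w <= height:
        height = height * (height + 39)
        print(15)
    e = w >= height
    e = height
    return price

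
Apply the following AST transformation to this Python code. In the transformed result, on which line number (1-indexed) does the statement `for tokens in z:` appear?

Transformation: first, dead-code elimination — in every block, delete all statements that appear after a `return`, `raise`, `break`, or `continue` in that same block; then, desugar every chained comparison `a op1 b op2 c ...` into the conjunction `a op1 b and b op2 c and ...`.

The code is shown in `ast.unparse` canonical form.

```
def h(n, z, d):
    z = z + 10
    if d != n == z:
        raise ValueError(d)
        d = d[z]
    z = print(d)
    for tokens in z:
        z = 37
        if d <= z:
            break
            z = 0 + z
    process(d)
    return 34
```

Transformed code:
def h(n, z, d):
    z = z + 10
    if d != n and n == z:
        raise ValueError(d)
    z = print(d)
    for tokens in z:
        z = 37
        if d <= z:
            break
    process(d)
    return 34

6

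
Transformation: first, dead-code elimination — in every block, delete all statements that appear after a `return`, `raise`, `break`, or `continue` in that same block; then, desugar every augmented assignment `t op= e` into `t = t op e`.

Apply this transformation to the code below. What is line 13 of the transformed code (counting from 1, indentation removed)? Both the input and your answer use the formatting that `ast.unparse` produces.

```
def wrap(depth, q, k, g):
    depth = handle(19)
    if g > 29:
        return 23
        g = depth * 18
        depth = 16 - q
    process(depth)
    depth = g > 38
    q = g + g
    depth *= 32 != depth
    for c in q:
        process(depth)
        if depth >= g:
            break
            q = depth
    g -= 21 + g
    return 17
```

g = g - (21 + g)

Transformed code:
def wrap(depth, q, k, g):
    depth = handle(19)
    if g > 29:
        return 23
    process(depth)
    depth = g > 38
    q = g + g
    depth = depth * (32 != depth)
    for c in q:
        process(depth)
        if depth >= g:
            break
    g = g - (21 + g)
    return 17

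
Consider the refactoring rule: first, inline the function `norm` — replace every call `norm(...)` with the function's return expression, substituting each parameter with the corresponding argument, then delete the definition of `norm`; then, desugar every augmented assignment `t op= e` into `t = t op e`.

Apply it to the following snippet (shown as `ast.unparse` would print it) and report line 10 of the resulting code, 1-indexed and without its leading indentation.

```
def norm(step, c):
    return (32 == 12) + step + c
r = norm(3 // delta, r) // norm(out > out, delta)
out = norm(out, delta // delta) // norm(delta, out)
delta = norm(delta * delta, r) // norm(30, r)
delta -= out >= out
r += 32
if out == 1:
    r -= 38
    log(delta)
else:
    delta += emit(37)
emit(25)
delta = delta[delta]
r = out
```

Transformed code:
r = ((32 == 12) + 3 // delta + r) // ((32 == 12) + (out > out) + delta)
out = ((32 == 12) + out + delta // delta) // ((32 == 12) + delta + out)
delta = ((32 == 12) + delta * delta + r) // ((32 == 12) + 30 + r)
delta = delta - (out >= out)
r = r + 32
if out == 1:
    r = r - 38
    log(delta)
else:
    delta = delta + emit(37)
emit(25)
delta = delta[delta]
r = out

delta = delta + emit(37)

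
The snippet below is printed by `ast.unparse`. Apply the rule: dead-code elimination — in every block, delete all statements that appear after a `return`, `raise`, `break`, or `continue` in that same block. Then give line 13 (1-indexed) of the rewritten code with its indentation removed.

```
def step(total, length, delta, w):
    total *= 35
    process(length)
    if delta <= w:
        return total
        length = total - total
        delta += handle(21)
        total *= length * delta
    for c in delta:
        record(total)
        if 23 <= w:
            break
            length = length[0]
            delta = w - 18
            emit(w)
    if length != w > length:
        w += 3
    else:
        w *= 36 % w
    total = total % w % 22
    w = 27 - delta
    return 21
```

Transformed code:
def step(total, length, delta, w):
    total *= 35
    process(length)
    if delta <= w:
        return total
    for c in delta:
        record(total)
        if 23 <= w:
            break
    if length != w > length:
        w += 3
    else:
        w *= 36 % w
    total = total % w % 22
    w = 27 - delta
    return 21

w *= 36 % w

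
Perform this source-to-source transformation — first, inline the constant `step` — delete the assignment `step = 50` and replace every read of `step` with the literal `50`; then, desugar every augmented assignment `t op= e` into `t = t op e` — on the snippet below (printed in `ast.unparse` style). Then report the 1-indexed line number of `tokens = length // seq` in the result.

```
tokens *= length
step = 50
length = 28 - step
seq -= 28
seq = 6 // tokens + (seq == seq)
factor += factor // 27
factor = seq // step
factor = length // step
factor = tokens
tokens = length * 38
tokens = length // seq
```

Transformed code:
tokens = tokens * length
length = 28 - 50
seq = seq - 28
seq = 6 // tokens + (seq == seq)
factor = factor + factor // 27
factor = seq // 50
factor = length // 50
factor = tokens
tokens = length * 38
tokens = length // seq

10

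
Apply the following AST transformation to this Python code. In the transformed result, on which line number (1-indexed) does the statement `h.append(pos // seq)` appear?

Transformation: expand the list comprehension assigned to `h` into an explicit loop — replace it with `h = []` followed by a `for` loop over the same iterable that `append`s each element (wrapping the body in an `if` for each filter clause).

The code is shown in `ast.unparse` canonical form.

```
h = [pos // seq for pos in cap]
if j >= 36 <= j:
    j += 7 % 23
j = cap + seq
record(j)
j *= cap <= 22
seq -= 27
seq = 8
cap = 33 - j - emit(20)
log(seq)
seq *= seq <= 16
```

Transformed code:
h = []
for pos in cap:
    h.append(pos // seq)
if j >= 36 <= j:
    j += 7 % 23
j = cap + seq
record(j)
j *= cap <= 22
seq -= 27
seq = 8
cap = 33 - j - emit(20)
log(seq)
seq *= seq <= 16

3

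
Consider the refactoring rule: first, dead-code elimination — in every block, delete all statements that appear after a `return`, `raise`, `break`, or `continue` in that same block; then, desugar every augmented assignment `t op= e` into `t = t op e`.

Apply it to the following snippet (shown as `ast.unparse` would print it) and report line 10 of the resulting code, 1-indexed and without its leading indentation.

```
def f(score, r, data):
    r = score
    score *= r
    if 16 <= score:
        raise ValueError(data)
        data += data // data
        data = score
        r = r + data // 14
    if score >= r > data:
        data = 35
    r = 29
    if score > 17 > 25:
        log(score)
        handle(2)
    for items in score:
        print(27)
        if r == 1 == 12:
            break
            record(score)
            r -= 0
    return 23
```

Transformed code:
def f(score, r, data):
    r = score
    score = score * r
    if 16 <= score:
        raise ValueError(data)
    if score >= r > data:
        data = 35
    r = 29
    if score > 17 > 25:
        log(score)
        handle(2)
    for items in score:
        print(27)
        if r == 1 == 12:
            break
    return 23

log(score)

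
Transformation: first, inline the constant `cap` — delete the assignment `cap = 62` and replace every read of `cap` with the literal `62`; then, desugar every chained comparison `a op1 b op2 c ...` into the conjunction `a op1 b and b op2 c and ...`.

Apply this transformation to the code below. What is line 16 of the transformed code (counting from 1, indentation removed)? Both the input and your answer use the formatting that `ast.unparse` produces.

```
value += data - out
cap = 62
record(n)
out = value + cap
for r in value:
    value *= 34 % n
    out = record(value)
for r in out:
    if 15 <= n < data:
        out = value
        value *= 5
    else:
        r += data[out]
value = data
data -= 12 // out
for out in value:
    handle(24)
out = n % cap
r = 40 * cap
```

Transformed code:
value += data - out
record(n)
out = value + 62
for r in value:
    value *= 34 % n
    out = record(value)
for r in out:
    if 15 <= n and n < data:
        out = value
        value *= 5
    else:
        r += data[out]
value = data
data -= 12 // out
for out in value:
    handle(24)
out = n % 62
r = 40 * 62

handle(24)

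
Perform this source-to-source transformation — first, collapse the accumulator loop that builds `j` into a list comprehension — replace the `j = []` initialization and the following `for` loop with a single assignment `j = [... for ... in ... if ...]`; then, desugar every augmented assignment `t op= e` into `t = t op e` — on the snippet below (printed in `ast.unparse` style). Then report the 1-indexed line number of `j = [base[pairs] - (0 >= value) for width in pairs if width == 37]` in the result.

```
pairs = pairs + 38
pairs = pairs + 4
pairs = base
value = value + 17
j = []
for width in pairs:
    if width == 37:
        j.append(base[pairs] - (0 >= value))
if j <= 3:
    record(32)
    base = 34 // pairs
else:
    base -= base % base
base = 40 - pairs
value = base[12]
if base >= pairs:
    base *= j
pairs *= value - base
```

5

Transformed code:
pairs = pairs + 38
pairs = pairs + 4
pairs = base
value = value + 17
j = [base[pairs] - (0 >= value) for width in pairs if width == 37]
if j <= 3:
    record(32)
    base = 34 // pairs
else:
    base = base - base % base
base = 40 - pairs
value = base[12]
if base >= pairs:
    base = base * j
pairs = pairs * (value - base)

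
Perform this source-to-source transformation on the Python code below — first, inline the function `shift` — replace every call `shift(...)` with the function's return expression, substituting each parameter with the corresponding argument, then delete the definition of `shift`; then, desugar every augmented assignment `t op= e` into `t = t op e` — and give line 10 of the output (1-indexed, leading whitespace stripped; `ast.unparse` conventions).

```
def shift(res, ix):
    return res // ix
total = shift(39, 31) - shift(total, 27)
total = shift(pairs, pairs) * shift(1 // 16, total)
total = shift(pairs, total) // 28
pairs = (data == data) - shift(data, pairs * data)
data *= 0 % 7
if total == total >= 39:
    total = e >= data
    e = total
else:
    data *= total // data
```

Transformed code:
total = 39 // 31 - total // 27
total = pairs // pairs * (1 // 16 // total)
total = pairs // total // 28
pairs = (data == data) - data // (pairs * data)
data = data * (0 % 7)
if total == total >= 39:
    total = e >= data
    e = total
else:
    data = data * (total // data)

data = data * (total // data)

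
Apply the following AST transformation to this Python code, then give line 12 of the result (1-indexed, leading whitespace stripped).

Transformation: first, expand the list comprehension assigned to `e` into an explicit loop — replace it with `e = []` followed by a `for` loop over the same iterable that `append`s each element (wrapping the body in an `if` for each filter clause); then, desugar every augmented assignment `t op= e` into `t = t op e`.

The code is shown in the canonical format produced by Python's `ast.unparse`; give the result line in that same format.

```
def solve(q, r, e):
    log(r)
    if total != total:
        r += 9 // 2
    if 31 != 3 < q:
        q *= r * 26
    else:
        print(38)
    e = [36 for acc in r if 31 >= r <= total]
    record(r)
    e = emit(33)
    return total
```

e.append(36)

Transformed code:
def solve(q, r, e):
    log(r)
    if total != total:
        r = r + 9 // 2
    if 31 != 3 < q:
        q = q * (r * 26)
    else:
        print(38)
    e = []
    for acc in r:
        if 31 >= r <= total:
            e.append(36)
    record(r)
    e = emit(33)
    return total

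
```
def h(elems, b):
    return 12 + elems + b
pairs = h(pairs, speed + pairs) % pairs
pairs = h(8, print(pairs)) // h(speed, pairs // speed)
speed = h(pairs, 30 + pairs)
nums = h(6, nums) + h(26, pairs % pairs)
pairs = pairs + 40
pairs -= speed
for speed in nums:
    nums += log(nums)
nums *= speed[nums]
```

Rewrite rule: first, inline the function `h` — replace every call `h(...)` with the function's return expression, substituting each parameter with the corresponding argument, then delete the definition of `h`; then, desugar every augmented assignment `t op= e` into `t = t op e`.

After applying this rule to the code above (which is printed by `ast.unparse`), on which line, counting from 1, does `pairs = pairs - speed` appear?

Transformed code:
pairs = (12 + pairs + (speed + pairs)) % pairs
pairs = (12 + 8 + print(pairs)) // (12 + speed + pairs // speed)
speed = 12 + pairs + (30 + pairs)
nums = 12 + 6 + nums + (12 + 26 + pairs % pairs)
pairs = pairs + 40
pairs = pairs - speed
for speed in nums:
    nums = nums + log(nums)
nums = nums * speed[nums]

6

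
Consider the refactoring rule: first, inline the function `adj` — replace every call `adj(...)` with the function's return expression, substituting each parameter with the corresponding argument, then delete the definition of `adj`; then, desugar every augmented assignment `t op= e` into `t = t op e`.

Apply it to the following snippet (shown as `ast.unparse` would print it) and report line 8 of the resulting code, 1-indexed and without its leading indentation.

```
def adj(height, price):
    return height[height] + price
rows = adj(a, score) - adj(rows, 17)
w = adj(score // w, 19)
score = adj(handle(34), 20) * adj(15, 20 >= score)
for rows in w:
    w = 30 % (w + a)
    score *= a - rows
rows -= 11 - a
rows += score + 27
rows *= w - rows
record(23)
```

Transformed code:
rows = a[a] + score - (rows[rows] + 17)
w = (score // w)[score // w] + 19
score = (handle(34)[handle(34)] + 20) * (15[15] + (20 >= score))
for rows in w:
    w = 30 % (w + a)
    score = score * (a - rows)
rows = rows - (11 - a)
rows = rows + (score + 27)
rows = rows * (w - rows)
record(23)

rows = rows + (score + 27)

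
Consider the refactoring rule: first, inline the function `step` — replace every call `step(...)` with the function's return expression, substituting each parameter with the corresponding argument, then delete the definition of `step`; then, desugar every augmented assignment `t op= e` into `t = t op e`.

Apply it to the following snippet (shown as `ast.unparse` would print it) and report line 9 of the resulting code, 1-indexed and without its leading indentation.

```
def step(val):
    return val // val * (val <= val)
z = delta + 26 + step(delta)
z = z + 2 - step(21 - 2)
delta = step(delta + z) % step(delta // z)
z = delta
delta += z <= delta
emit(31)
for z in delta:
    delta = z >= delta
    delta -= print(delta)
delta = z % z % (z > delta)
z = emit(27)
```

Transformed code:
z = delta + 26 + delta // delta * (delta <= delta)
z = z + 2 - (21 - 2) // (21 - 2) * (21 - 2 <= 21 - 2)
delta = (delta + z) // (delta + z) * (delta + z <= delta + z) % (delta // z // (delta // z) * (delta // z <= delta // z))
z = delta
delta = delta + (z <= delta)
emit(31)
for z in delta:
    delta = z >= delta
    delta = delta - print(delta)
delta = z % z % (z > delta)
z = emit(27)

delta = delta - print(delta)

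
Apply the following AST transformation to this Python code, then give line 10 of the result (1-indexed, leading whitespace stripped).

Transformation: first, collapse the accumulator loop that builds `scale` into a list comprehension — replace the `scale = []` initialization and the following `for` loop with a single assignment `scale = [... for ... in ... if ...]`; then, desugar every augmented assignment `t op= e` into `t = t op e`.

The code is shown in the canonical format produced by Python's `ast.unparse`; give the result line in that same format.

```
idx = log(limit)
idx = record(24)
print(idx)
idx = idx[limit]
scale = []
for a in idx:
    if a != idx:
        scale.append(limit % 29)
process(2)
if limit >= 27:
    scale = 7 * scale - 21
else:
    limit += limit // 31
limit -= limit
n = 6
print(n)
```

Transformed code:
idx = log(limit)
idx = record(24)
print(idx)
idx = idx[limit]
scale = [limit % 29 for a in idx if a != idx]
process(2)
if limit >= 27:
    scale = 7 * scale - 21
else:
    limit = limit + limit // 31
limit = limit - limit
n = 6
print(n)

limit = limit + limit // 31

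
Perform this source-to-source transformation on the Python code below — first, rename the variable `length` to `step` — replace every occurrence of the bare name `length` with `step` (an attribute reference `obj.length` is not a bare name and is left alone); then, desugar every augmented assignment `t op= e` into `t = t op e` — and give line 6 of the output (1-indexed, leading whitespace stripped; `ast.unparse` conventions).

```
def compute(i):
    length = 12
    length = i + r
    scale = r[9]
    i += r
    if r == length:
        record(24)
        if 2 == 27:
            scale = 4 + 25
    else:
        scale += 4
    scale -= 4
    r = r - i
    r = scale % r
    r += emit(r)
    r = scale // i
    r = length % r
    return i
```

Transformed code:
def compute(i):
    step = 12
    step = i + r
    scale = r[9]
    i = i + r
    if r == step:
        record(24)
        if 2 == 27:
            scale = 4 + 25
    else:
        scale = scale + 4
    scale = scale - 4
    r = r - i
    r = scale % r
    r = r + emit(r)
    r = scale // i
    r = step % r
    return i

if r == step:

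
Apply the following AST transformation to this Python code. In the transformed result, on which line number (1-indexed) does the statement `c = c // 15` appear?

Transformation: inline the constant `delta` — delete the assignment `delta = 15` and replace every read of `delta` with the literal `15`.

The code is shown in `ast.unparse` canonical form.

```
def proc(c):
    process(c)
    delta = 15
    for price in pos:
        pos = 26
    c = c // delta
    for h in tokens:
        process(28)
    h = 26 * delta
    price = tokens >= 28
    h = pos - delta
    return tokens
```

Transformed code:
def proc(c):
    process(c)
    for price in pos:
        pos = 26
    c = c // 15
    for h in tokens:
        process(28)
    h = 26 * 15
    price = tokens >= 28
    h = pos - 15
    return tokens

5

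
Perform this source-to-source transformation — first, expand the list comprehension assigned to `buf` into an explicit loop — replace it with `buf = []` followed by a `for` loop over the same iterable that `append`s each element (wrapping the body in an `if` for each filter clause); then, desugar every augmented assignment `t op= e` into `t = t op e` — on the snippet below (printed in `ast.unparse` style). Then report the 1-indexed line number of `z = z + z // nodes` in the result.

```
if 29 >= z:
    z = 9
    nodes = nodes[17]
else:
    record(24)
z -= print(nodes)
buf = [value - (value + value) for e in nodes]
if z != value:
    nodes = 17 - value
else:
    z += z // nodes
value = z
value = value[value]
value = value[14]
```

13

Transformed code:
if 29 >= z:
    z = 9
    nodes = nodes[17]
else:
    record(24)
z = z - print(nodes)
buf = []
for e in nodes:
    buf.append(value - (value + value))
if z != value:
    nodes = 17 - value
else:
    z = z + z // nodes
value = z
value = value[value]
value = value[14]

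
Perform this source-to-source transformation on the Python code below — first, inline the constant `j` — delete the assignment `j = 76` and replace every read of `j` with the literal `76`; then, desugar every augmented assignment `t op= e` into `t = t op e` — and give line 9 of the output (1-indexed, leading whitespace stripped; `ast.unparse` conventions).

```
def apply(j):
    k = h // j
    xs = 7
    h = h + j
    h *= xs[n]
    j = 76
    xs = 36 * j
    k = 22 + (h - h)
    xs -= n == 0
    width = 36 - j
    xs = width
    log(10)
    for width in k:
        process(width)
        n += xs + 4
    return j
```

width = 36 - 76

Transformed code:
def apply(j):
    k = h // 76
    xs = 7
    h = h + 76
    h = h * xs[n]
    xs = 36 * 76
    k = 22 + (h - h)
    xs = xs - (n == 0)
    width = 36 - 76
    xs = width
    log(10)
    for width in k:
        process(width)
        n = n + (xs + 4)
    return 76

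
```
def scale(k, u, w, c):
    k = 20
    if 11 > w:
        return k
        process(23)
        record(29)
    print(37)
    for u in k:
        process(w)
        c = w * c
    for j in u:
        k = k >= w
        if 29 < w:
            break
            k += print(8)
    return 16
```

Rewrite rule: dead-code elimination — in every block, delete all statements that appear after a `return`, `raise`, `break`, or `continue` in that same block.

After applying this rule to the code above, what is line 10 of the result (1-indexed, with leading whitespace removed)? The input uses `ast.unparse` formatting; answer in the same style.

k = k >= w

Transformed code:
def scale(k, u, w, c):
    k = 20
    if 11 > w:
        return k
    print(37)
    for u in k:
        process(w)
        c = w * c
    for j in u:
        k = k >= w
        if 29 < w:
            break
    return 16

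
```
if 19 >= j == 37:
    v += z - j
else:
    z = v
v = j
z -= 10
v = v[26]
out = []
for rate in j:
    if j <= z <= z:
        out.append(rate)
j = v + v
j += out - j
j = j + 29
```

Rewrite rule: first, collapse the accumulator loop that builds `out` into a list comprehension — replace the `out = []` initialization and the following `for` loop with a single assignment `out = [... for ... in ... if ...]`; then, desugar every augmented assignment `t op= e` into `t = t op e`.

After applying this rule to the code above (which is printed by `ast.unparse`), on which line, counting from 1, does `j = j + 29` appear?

Transformed code:
if 19 >= j == 37:
    v = v + (z - j)
else:
    z = v
v = j
z = z - 10
v = v[26]
out = [rate for rate in j if j <= z <= z]
j = v + v
j = j + (out - j)
j = j + 29

11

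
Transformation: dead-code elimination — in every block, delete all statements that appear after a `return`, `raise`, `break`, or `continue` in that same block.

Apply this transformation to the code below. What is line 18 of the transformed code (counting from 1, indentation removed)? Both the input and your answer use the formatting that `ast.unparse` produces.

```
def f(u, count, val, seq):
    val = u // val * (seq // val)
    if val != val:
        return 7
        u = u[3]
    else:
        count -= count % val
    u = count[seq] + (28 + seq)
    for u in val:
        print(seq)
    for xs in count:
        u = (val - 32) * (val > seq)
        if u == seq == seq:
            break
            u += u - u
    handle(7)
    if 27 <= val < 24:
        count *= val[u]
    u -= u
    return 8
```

Transformed code:
def f(u, count, val, seq):
    val = u // val * (seq // val)
    if val != val:
        return 7
    else:
        count -= count % val
    u = count[seq] + (28 + seq)
    for u in val:
        print(seq)
    for xs in count:
        u = (val - 32) * (val > seq)
        if u == seq == seq:
            break
    handle(7)
    if 27 <= val < 24:
        count *= val[u]
    u -= u
    return 8

return 8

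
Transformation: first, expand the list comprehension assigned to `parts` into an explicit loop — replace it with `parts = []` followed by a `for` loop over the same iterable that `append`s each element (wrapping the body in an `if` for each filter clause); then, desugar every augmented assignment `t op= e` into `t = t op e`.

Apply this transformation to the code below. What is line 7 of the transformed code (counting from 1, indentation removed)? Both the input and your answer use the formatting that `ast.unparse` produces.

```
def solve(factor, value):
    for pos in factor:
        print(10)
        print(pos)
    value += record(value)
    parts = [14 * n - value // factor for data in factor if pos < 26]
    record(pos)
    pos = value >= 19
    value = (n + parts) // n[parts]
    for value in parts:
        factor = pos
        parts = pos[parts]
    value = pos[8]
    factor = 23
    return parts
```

for data in factor:

Transformed code:
def solve(factor, value):
    for pos in factor:
        print(10)
        print(pos)
    value = value + record(value)
    parts = []
    for data in factor:
        if pos < 26:
            parts.append(14 * n - value // factor)
    record(pos)
    pos = value >= 19
    value = (n + parts) // n[parts]
    for value in parts:
        factor = pos
        parts = pos[parts]
    value = pos[8]
    factor = 23
    return parts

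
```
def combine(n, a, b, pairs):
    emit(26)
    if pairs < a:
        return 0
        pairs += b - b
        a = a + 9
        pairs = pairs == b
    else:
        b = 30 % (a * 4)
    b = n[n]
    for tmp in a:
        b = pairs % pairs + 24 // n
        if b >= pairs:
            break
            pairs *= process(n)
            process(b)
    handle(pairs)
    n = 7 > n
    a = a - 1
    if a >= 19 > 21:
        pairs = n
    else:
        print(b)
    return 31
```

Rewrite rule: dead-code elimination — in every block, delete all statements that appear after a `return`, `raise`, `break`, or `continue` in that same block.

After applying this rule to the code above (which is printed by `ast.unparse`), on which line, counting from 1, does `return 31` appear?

Transformed code:
def combine(n, a, b, pairs):
    emit(26)
    if pairs < a:
        return 0
    else:
        b = 30 % (a * 4)
    b = n[n]
    for tmp in a:
        b = pairs % pairs + 24 // n
        if b >= pairs:
            break
    handle(pairs)
    n = 7 > n
    a = a - 1
    if a >= 19 > 21:
        pairs = n
    else:
        print(b)
    return 31

19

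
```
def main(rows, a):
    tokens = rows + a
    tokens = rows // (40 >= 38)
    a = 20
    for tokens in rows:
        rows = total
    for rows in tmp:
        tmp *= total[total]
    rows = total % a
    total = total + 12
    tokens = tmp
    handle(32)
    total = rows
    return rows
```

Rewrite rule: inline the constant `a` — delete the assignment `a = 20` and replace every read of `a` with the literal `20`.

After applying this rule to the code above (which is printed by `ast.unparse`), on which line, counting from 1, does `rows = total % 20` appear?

8

Transformed code:
def main(rows, a):
    tokens = rows + 20
    tokens = rows // (40 >= 38)
    for tokens in rows:
        rows = total
    for rows in tmp:
        tmp *= total[total]
    rows = total % 20
    total = total + 12
    tokens = tmp
    handle(32)
    total = rows
    return rows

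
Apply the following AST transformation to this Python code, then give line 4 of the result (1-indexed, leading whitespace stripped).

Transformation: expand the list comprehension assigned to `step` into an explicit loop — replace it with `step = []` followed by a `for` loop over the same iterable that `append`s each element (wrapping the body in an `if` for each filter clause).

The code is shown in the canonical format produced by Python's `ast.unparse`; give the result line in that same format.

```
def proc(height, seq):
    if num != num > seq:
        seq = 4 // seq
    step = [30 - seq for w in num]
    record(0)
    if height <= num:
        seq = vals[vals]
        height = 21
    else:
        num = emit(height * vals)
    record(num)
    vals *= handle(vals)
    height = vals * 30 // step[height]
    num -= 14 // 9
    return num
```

Transformed code:
def proc(height, seq):
    if num != num > seq:
        seq = 4 // seq
    step = []
    for w in num:
        step.append(30 - seq)
    record(0)
    if height <= num:
        seq = vals[vals]
        height = 21
    else:
        num = emit(height * vals)
    record(num)
    vals *= handle(vals)
    height = vals * 30 // step[height]
    num -= 14 // 9
    return num

step = []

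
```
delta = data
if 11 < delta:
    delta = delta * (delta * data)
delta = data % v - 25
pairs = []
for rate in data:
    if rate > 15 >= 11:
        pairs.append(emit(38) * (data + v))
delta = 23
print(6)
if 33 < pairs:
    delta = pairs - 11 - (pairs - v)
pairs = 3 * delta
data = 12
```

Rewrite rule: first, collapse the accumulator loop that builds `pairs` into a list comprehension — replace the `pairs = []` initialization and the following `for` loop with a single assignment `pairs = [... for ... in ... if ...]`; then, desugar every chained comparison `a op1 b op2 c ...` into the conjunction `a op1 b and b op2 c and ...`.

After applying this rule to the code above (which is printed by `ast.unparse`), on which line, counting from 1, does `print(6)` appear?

Transformed code:
delta = data
if 11 < delta:
    delta = delta * (delta * data)
delta = data % v - 25
pairs = [emit(38) * (data + v) for rate in data if rate > 15 and 15 >= 11]
delta = 23
print(6)
if 33 < pairs:
    delta = pairs - 11 - (pairs - v)
pairs = 3 * delta
data = 12

7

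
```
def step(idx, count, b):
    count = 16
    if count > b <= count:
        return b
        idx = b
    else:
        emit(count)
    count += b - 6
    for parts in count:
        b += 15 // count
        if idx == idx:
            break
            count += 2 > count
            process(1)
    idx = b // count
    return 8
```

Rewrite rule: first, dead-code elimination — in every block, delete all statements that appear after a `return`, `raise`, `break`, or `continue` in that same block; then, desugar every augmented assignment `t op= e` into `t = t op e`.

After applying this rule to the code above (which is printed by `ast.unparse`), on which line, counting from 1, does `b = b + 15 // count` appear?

Transformed code:
def step(idx, count, b):
    count = 16
    if count > b <= count:
        return b
    else:
        emit(count)
    count = count + (b - 6)
    for parts in count:
        b = b + 15 // count
        if idx == idx:
            break
    idx = b // count
    return 8

9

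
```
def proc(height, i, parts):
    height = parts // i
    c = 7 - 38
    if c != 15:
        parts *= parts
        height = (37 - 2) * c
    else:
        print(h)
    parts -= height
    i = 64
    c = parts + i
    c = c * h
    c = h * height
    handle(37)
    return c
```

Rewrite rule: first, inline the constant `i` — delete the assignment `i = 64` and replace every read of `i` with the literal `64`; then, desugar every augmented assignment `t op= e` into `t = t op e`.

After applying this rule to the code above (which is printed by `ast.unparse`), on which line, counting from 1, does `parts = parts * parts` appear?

Transformed code:
def proc(height, i, parts):
    height = parts // 64
    c = 7 - 38
    if c != 15:
        parts = parts * parts
        height = (37 - 2) * c
    else:
        print(h)
    parts = parts - height
    c = parts + 64
    c = c * h
    c = h * height
    handle(37)
    return c

5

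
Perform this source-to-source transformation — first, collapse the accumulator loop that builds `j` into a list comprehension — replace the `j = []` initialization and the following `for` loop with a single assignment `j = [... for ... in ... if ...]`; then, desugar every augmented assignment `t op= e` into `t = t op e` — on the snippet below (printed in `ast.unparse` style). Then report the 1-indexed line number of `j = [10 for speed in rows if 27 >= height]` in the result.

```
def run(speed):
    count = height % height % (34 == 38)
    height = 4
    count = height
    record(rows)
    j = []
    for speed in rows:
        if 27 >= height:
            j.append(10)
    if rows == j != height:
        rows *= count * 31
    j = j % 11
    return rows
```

Transformed code:
def run(speed):
    count = height % height % (34 == 38)
    height = 4
    count = height
    record(rows)
    j = [10 for speed in rows if 27 >= height]
    if rows == j != height:
        rows = rows * (count * 31)
    j = j % 11
    return rows

6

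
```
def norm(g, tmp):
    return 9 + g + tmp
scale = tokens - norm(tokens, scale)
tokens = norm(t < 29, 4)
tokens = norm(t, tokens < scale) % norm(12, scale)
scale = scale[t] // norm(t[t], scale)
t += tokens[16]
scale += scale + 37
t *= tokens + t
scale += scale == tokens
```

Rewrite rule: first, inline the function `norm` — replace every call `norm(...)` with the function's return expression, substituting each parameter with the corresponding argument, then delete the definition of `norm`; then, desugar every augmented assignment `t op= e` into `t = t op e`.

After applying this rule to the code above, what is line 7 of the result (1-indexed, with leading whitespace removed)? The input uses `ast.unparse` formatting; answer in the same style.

Transformed code:
scale = tokens - (9 + tokens + scale)
tokens = 9 + (t < 29) + 4
tokens = (9 + t + (tokens < scale)) % (9 + 12 + scale)
scale = scale[t] // (9 + t[t] + scale)
t = t + tokens[16]
scale = scale + (scale + 37)
t = t * (tokens + t)
scale = scale + (scale == tokens)

t = t * (tokens + t)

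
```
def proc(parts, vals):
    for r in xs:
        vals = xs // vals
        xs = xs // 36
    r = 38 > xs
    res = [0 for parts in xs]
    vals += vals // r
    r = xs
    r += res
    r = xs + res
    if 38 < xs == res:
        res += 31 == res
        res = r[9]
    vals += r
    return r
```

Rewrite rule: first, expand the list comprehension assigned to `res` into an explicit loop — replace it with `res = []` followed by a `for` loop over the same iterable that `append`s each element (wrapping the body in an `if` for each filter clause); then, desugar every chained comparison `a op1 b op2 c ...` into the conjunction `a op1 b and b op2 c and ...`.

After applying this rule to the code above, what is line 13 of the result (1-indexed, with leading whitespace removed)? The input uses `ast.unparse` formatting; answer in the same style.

Transformed code:
def proc(parts, vals):
    for r in xs:
        vals = xs // vals
        xs = xs // 36
    r = 38 > xs
    res = []
    for parts in xs:
        res.append(0)
    vals += vals // r
    r = xs
    r += res
    r = xs + res
    if 38 < xs and xs == res:
        res += 31 == res
        res = r[9]
    vals += r
    return r

if 38 < xs and xs == res:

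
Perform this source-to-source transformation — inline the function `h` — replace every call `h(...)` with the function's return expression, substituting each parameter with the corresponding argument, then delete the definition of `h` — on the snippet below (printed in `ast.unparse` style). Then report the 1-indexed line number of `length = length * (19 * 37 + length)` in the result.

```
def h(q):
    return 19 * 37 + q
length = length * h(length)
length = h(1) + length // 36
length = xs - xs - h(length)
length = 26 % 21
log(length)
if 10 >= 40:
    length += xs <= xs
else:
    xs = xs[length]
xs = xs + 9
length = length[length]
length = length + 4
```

1

Transformed code:
length = length * (19 * 37 + length)
length = 19 * 37 + 1 + length // 36
length = xs - xs - (19 * 37 + length)
length = 26 % 21
log(length)
if 10 >= 40:
    length += xs <= xs
else:
    xs = xs[length]
xs = xs + 9
length = length[length]
length = length + 4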